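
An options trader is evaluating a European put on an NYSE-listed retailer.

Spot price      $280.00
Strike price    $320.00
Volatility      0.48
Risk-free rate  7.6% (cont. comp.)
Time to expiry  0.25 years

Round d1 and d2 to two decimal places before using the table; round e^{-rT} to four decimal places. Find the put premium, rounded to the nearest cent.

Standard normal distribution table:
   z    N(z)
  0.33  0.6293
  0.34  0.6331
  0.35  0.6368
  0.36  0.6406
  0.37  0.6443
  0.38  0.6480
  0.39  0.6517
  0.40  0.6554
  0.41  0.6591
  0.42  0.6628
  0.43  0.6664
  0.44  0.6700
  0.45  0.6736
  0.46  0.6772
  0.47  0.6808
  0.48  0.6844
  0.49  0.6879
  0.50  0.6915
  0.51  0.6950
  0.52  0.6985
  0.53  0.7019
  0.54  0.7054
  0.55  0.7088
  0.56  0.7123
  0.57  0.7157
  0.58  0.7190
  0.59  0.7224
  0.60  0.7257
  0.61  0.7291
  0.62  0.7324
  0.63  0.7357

$48.49

σ√T = 0.48·√0.25 = 0.2400
d₁ = [ln(280/320) + (0.076 + 0.48²/2)·0.25] / 0.2400 = [-0.1335 + 0.0478] / 0.2400 = -0.3572 which rounds to -0.36
d₂ = d₁ − σ√T = -0.3572 − 0.2400 = -0.5972 which rounds to -0.60
e^(−rT) = e^(−0.076·0.25) = 0.9812
P = 320·0.9812·N(0.60) − 280·N(0.36) = 320·0.9812·0.7257 − 280·0.6406 = 227.8582 − 179.3680 = 48.4902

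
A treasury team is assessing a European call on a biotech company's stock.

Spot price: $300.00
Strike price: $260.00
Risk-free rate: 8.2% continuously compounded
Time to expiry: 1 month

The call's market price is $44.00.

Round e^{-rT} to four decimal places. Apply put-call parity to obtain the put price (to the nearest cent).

e^(−rT) = e^(−0.082·0.08333) = 0.9932
Put-call parity: C − P = S − K·e^(−rT) = 300 − 260·0.9932 = 300 − 258.2320 = 41.7680
P = C − (C − P) = 44.00 − (41.7680) = 2.2320

$2.23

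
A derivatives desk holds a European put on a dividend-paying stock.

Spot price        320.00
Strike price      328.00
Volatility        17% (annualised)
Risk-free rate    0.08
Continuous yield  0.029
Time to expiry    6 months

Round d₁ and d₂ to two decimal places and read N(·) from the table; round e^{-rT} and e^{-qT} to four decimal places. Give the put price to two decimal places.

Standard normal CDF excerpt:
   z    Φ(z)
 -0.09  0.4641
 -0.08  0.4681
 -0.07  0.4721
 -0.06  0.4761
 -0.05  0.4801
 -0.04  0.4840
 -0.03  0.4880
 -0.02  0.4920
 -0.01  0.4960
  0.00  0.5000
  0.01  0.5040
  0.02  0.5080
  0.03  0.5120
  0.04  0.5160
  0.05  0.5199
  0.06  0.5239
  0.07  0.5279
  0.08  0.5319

σ√T = 0.17 × 0.7071 = 0.1202
d₁ = [ln(320/328) + (0.08 − 0.029 + ½·0.17²)·0.5] / (σ√T) = (-0.0247 + 0.0327) / 0.1202 = 0.0668 ≈ 0.07
d₂ = 0.0668 − 0.1202 = -0.0534 ≈ -0.05
e^(−qT) = e^(−0.029·0.5) = 0.9856;  e^(−rT) = e^(−0.08·0.5) = 0.9608
P = 328·0.9608·N(0.05) − 320·0.9856·N(-0.07) = 328·0.9608·0.5199 − 320·0.9856·0.4721 = 163.8425 − 148.8966 = 14.9460

14.95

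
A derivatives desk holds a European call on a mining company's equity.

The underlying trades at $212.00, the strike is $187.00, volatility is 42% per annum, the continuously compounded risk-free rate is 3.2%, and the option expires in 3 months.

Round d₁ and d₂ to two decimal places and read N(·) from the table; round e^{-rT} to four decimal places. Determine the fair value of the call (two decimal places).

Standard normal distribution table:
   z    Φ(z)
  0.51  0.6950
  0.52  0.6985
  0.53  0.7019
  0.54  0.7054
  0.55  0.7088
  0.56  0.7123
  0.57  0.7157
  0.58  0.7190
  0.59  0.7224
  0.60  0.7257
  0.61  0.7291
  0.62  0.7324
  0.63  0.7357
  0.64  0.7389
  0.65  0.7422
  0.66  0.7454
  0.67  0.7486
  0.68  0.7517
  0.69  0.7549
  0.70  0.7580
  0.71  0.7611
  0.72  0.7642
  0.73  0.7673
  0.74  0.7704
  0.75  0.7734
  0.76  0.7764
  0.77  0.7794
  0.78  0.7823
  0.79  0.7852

$33.12

T = 0.25;  σ√T = 0.2100
d₁ = [ln(212/187) + (0.032 + 0.42²/2)·0.25] / 0.2100 = [0.1255 + 0.0300] / 0.2100 = 0.7406 ≈ 0.74
d₂ = d₁ − σ√T = 0.7406 − 0.2100 = 0.5306 ≈ 0.53
exp(−rT) = exp(−0.032·0.25) = 0.9920
C = 212·N(0.74) − 187·0.9920·N(0.53) = 212·0.7704 − 187·0.9920·0.7019 = 163.3248 − 130.2053 = 33.1195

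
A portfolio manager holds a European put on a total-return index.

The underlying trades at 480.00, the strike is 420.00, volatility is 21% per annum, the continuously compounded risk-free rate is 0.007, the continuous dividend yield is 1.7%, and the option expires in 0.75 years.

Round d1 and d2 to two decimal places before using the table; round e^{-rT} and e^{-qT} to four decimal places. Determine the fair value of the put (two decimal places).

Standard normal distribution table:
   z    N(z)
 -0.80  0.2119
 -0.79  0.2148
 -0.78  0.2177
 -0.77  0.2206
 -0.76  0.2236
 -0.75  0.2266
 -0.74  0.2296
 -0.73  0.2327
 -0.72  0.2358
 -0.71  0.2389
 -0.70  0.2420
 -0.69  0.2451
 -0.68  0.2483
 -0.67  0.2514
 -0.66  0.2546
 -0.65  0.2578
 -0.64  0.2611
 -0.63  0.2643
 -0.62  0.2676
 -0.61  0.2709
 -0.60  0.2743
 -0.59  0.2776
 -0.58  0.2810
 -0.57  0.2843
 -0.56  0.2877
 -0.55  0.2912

σ√T = 0.21 × 0.8660 = 0.1819
d₁ = [ln(480/420) + (0.007 − 0.017 + 0.21²/2)·0.75] / 0.1819 = [0.1335 + 0.0090] / 0.1819 = 0.7839 ≈ 0.78
d₂ = d₁ − σ√T = 0.7839 − 0.1819 = 0.6021 ≈ 0.60
e^(−qT) = e^(−0.017·0.75) = 0.9873;  e^(−rT) = e^(−0.007·0.75) = 0.9948
P = 420·0.9948·N(-0.60) − 480·0.9873·N(-0.78) = 420·0.9948·0.2743 − 480·0.9873·0.2177 = 114.6069 − 103.1689 = 11.4380

11.44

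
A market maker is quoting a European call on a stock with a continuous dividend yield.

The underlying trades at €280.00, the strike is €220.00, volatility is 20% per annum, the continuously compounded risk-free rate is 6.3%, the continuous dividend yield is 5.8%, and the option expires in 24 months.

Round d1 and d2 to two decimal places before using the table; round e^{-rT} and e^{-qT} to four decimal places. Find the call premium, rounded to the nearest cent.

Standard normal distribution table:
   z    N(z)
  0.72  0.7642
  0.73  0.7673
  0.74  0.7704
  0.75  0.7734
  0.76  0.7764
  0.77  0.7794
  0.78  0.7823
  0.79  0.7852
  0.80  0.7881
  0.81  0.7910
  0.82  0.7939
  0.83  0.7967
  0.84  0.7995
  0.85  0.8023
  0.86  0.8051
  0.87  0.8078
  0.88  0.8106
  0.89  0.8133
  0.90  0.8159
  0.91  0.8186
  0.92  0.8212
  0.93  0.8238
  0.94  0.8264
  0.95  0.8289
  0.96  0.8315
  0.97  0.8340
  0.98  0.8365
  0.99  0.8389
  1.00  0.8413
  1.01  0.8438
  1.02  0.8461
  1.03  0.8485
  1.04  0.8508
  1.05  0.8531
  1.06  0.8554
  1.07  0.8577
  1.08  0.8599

€61.56

σ√T = 0.2·√2 = 0.2828
ln(S/K) + (r − q + σ²/2)T = ln(280/220) + (0.063 − 0.058 + 0.2²/2)·2 = 0.2412 + 0.0500 = 0.2912
d₁ = 0.2912 / 0.2828 = 1.0294 ≈ 1.03
d₂ = d₁ − σ√T = 1.0294 − 0.2828 = 0.7466 ≈ 0.75
e^(−qT) = e^(−0.058·2) = 0.8905;  e^(−rT) = e^(−0.063·2) = 0.8816
N(d₁) = N(1.03) = 0.8485;  N(d₂) = N(0.75) = 0.7734
C = 280·0.8905·0.8485 − 220·0.8816·0.7734 = 211.5650 − 150.0025 = 61.5625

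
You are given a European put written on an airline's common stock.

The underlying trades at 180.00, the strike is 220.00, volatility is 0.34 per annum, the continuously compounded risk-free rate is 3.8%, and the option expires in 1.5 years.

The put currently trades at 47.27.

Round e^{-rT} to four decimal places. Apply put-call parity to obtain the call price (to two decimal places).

19.46

e^(−rT) = e^(−0.038·1.5) = 0.9446
Put-call parity: C − P = S − K·e^(−rT) = 180 − 220·0.9446 = 180 − 207.8120 = -27.8120
C = P + (C − P) = 47.27 + (-27.8120) = 19.4580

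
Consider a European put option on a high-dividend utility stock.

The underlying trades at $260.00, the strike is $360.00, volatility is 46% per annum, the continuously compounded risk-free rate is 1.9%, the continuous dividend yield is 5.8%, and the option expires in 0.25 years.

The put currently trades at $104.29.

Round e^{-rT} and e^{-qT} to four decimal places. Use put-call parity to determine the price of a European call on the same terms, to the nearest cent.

e^(−qT) = e^(−0.058·0.25) = 0.9856;  e^(−rT) = e^(−0.019·0.25) = 0.9953
Put-call parity: C − P = S·e^(−qT) − K·e^(−rT) = 260·0.9856 − 360·0.9953 = 256.2560 − 358.3080 = -102.0520
C = P + (C − P) = 104.29 + (-102.0520) = 2.2380

$2.24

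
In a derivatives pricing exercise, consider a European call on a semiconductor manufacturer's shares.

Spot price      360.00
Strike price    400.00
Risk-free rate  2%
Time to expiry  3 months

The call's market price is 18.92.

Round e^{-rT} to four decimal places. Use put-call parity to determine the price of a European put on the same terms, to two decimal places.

e^(−rT) = e^(−0.02·0.25) = 0.9950
Put-call parity: C − P = S − K·e^(−rT) = 360 − 400·0.9950 = 360 − 398.0000 = -38.0000
P = C − (C − P) = 18.92 − (-38.0000) = 56.9200

56.92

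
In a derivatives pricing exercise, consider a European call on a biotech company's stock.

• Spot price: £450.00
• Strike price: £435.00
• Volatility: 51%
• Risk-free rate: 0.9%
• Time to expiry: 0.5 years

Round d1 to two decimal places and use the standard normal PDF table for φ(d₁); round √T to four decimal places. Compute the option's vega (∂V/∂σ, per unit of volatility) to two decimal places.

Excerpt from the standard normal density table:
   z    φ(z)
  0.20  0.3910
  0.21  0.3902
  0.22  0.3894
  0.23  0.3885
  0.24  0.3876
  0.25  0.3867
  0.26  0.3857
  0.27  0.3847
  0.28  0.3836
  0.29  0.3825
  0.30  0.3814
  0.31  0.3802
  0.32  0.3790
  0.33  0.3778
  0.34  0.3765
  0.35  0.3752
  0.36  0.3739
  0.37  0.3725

121.71

σ√T = 0.51·√0.5 = 0.3606
d₁ = [ln(450/435) + (0.009 + 0.51²/2)·0.5] / 0.3606 = [0.0339 + 0.0695] / 0.3606 = 0.2868 ⇒ 0.29
√T = √0.5 = 0.7071
φ(d₁) = φ(0.29) = 0.3825
vega = S·φ(d₁)·√T = 450·0.3825·0.7071 = 121.7096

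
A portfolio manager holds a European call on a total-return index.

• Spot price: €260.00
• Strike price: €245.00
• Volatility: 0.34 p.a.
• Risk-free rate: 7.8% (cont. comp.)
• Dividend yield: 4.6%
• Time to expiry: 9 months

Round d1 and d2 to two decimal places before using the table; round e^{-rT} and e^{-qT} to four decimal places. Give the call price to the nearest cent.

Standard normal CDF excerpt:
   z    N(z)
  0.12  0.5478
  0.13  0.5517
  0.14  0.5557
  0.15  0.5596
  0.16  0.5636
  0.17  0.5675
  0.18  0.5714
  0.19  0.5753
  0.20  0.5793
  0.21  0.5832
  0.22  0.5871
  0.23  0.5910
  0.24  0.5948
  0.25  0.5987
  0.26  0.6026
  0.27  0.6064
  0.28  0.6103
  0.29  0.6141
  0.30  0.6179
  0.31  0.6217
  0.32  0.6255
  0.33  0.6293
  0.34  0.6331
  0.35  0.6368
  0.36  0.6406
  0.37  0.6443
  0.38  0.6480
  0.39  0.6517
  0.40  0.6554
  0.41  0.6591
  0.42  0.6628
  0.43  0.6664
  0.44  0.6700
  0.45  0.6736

€38.98

σ√T = 0.34 × 0.8660 = 0.2944
d₁ = [ln(260/245) + (0.078 − 0.046 + 0.34²/2)·0.75] / 0.2944 = [0.0594 + 0.0674] / 0.2944 = 0.4305 ≈ 0.43
d₂ = d₁ − σ√T = 0.4305 − 0.2944 = 0.1361 ≈ 0.14
exp(−qT) = exp(−0.046·0.75) = 0.9661;  exp(−rT) = exp(−0.078·0.75) = 0.9432
N(d₁) = N(0.43) = 0.6664;  N(d₂) = N(0.14) = 0.5557
C = 260·0.9661·0.6664 − 245·0.9432·0.5557 = 167.3904 − 128.4134 = 38.9770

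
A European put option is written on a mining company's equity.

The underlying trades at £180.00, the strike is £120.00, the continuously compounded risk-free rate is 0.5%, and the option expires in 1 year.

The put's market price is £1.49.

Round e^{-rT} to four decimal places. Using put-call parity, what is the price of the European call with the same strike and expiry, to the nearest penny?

e^(−rT) = e^(−0.005·1) = 0.9950
Put-call parity: C − P = S − K·e^(−rT) = 180 − 120·0.9950 = 180 − 119.4000 = 60.6000
C = P + (C − P) = 1.49 + (60.6000) = 62.0900

£62.09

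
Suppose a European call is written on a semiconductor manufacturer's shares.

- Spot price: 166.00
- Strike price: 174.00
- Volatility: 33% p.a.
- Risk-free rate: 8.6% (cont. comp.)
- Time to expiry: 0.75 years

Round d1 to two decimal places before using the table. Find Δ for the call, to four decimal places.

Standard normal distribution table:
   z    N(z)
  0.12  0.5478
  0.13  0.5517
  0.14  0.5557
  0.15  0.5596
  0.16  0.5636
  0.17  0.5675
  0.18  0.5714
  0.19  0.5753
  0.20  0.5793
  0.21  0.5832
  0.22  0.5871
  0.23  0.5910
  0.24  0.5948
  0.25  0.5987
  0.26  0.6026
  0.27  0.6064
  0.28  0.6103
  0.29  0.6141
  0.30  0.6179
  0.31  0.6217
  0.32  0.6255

0.5793

σ√T = 0.33·√0.75 = 0.2858
d₁ = [ln(166/174) + (0.086 + 0.33²/2)·0.75] / 0.2858 = [-0.0471 + 0.1053] / 0.2858 = 0.2039 ⇒ 0.20
N(d₁) = N(0.20) = 0.5793
Δ_call = N(d₁) = 0.5793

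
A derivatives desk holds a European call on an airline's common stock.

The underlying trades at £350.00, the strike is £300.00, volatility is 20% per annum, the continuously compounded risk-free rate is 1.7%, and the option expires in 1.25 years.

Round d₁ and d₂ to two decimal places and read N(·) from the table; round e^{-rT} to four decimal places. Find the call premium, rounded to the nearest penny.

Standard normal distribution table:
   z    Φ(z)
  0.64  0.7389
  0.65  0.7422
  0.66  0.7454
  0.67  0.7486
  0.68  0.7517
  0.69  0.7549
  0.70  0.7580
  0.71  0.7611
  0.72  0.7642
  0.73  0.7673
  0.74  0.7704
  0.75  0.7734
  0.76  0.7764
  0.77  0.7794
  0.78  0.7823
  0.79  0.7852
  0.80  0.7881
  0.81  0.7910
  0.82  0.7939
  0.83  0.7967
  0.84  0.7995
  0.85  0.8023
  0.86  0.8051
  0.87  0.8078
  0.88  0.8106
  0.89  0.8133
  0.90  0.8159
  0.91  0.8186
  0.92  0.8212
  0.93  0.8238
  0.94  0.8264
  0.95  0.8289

σ√T = 0.2 × 1.1180 = 0.2236
d₁ = [ln(350/300) + (0.017 + ½·0.2²)·1.25] / (σ√T) = (0.1542 + 0.0463) / 0.2236 = 0.8962 which rounds to 0.90
d₂ = 0.8962 − 0.2236 = 0.6726 which rounds to 0.67
exp(−rT) = exp(−0.017·1.25) = 0.9790
N(d₁) = N(0.90) = 0.8159;  N(d₂) = N(0.67) = 0.7486
C = 350·0.8159 − 300·0.9790·0.7486 = 285.5650 − 219.8638 = 65.7012

£65.70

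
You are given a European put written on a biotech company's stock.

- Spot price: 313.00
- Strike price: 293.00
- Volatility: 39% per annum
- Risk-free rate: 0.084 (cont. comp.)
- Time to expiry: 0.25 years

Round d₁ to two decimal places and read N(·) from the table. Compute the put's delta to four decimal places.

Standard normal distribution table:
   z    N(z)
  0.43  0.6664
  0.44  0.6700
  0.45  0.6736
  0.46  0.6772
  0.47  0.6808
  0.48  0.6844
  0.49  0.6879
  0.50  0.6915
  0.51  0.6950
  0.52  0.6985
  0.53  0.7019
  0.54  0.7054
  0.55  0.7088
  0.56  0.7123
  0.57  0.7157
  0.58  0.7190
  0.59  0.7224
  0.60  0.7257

-0.2946

T = 0.25;  σ√T = 0.1950
d₁ = [ln(313/293) + (0.084 + 0.39²/2)·0.25] / 0.1950 = [0.0660 + 0.0400] / 0.1950 = 0.5438 → 0.54
N(d₁) = N(0.54) = 0.7054
Δ_put = N(d₁) − 1 = 0.7054 − 1 = -0.2946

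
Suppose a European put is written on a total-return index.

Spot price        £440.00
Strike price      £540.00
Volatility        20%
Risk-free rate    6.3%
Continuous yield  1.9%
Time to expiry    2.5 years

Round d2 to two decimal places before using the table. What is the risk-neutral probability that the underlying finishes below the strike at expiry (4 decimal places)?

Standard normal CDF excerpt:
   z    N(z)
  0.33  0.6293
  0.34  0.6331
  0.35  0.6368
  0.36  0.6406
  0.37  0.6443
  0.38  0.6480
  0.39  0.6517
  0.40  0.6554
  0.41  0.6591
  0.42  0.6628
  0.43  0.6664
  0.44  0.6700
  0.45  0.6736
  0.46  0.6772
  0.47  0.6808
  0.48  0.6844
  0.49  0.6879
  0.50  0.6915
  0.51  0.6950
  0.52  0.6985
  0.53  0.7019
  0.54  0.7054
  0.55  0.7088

0.6772

σ√T = 0.2 × 1.5811 = 0.3162
d₁ = [ln(440/540) + (0.063 − 0.019 + 0.2²/2)·2.5] / 0.3162 = [-0.2048 + 0.1600] / 0.3162 = -0.1417 → -0.14
d₂ = d₁ − σ√T = -0.1417 − 0.3162 = -0.4579 → -0.46
Risk-neutral Pr[S_T < K] = N(−d₂) = N(0.46) = 0.6772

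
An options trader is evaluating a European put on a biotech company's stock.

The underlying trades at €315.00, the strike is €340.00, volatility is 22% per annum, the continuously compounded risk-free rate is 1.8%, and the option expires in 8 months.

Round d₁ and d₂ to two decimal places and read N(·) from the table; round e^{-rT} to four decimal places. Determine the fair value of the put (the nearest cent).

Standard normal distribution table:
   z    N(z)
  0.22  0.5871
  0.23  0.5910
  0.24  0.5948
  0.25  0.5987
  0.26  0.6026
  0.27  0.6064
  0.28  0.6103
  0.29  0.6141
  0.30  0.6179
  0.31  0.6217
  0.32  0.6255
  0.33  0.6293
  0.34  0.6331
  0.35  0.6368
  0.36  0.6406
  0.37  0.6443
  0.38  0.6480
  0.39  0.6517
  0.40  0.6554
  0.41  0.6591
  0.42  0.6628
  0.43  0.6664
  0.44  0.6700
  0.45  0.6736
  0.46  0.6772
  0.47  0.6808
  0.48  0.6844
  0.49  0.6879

σ√T = 0.22 × 0.8165 = 0.1796
d₁ = [ln(315/340) + (0.018 + 0.22²/2)·0.6667] / 0.1796 = [-0.0764 + 0.0281] / 0.1796 = -0.2686 ≈ -0.27
d₂ = d₁ − σ√T = -0.2686 − 0.1796 = -0.4482 ≈ -0.45
exp(−rT) = exp(−0.018·0.6667) = 0.9881
N(−d₂) = N(0.45) = 0.6736;  N(−d₁) = N(0.27) = 0.6064
P = 340·0.9881·0.6736 − 315·0.6064 = 226.2986 − 191.0160 = 35.2826

€35.28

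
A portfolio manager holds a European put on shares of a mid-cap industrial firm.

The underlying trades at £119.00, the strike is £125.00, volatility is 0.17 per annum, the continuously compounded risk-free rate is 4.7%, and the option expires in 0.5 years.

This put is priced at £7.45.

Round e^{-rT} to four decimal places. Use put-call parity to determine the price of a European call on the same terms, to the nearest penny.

e^(−rT) = e^(−0.047·0.5) = 0.9768
Put-call parity: C − P = S − K·e^(−rT) = 119 − 125·0.9768 = 119 − 122.1000 = -3.1000
C = P + (C − P) = 7.45 + (-3.1000) = 4.3500

£4.35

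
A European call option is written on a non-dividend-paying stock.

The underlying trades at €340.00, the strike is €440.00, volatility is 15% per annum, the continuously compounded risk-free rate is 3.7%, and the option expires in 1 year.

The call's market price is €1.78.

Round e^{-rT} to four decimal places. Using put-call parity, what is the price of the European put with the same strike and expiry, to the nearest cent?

€85.81

exp(−rT) = exp(−0.037·1) = 0.9637
Put-call parity: C − P = S − K·e^(−rT) = 340 − 440·0.9637 = 340 − 424.0280 = -84.0280
P = C − (C − P) = 1.78 − (-84.0280) = 85.8080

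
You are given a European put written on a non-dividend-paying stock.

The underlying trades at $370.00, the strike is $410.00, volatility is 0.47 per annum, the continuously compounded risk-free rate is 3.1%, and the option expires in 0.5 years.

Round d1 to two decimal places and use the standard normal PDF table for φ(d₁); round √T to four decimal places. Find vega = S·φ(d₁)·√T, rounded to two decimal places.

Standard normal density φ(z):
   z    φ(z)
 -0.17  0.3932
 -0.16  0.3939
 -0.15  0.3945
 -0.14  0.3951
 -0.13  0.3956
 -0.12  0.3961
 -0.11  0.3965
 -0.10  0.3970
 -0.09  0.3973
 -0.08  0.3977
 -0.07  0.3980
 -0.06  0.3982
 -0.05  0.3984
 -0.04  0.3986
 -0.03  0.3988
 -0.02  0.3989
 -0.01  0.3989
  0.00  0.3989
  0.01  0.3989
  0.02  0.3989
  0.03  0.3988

σ√T = 0.47·√0.5 = 0.3323
d₁ = [ln(370/410) + (0.031 + 0.47²/2)·0.5] / 0.3323 = [-0.1027 + 0.0707] / 0.3323 = -0.0961 ⇒ -0.10
√T = √0.5 = 0.7071
φ(d₁) = φ(-0.10) = 0.3970
vega = S·φ(d₁)·√T = 370·0.3970·0.7071 = 103.8659

103.87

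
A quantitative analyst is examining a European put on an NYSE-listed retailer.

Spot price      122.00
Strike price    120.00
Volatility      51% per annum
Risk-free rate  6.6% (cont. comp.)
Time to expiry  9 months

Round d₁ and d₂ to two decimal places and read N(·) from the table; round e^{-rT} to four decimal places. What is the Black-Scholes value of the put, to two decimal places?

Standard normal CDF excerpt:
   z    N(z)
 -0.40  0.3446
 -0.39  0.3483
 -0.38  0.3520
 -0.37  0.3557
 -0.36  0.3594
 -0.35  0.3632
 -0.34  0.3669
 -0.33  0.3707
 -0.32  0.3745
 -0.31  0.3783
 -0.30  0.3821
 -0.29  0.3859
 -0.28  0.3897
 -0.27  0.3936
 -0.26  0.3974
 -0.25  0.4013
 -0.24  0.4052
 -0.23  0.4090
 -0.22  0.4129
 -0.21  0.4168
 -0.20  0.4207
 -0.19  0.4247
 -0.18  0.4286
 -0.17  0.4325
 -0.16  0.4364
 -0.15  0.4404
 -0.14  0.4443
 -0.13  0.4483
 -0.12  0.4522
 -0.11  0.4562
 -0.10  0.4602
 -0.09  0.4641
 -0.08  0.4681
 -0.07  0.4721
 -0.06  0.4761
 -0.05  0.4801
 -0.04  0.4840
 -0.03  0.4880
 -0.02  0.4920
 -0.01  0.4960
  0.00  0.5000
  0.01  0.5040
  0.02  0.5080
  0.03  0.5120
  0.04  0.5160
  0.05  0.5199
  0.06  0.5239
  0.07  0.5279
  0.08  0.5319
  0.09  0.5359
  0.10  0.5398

16.89

σ√T = 0.51·√0.75 = 0.4417
d₁ = [ln(122/120) + (0.066 + 0.51²/2)·0.75] / 0.4417 = [0.0165 + 0.1470] / 0.4417 = 0.3703 which rounds to 0.37
d₂ = d₁ − σ√T = 0.3703 − 0.4417 = -0.0713 which rounds to -0.07
e^(−rT) = e^(−0.066·0.75) = 0.9517
N(−d₂) = N(0.07) = 0.5279;  N(−d₁) = N(-0.37) = 0.3557
P = 120·0.9517·0.5279 − 122·0.3557 = 60.2883 − 43.3954 = 16.8929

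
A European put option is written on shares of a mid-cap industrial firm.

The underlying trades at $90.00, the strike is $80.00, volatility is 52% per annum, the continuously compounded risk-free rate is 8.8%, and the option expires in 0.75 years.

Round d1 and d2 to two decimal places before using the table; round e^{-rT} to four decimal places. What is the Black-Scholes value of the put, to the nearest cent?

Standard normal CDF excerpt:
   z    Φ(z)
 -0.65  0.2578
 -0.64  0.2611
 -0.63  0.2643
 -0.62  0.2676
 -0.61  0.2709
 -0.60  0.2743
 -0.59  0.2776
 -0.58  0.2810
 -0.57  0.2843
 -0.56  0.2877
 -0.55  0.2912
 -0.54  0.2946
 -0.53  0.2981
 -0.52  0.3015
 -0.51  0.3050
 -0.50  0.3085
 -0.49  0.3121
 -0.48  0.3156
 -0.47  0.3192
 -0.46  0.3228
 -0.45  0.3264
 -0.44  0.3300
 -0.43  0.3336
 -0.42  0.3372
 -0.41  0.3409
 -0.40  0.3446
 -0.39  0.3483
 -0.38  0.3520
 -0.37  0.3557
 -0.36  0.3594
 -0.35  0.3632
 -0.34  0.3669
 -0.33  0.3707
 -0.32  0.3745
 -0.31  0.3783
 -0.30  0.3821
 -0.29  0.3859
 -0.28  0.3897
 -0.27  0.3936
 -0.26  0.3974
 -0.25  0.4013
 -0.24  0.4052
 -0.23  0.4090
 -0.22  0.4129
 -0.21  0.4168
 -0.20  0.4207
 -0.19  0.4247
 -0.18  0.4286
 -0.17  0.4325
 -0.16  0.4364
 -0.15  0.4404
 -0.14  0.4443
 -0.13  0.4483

σ√T = 0.52 × 0.8660 = 0.4503
d₁ = [ln(90/80) + (0.088 + 0.52²/2)·0.75] / 0.4503 = [0.1178 + 0.1674] / 0.4503 = 0.6333 ≈ 0.63
d₂ = d₁ − σ√T = 0.6333 − 0.4503 = 0.1829 ≈ 0.18
exp(−rT) = exp(−0.088·0.75) = 0.9361
N(−d₂) = N(-0.18) = 0.4286;  N(−d₁) = N(-0.63) = 0.2643
P = 80·0.9361·0.4286 − 90·0.2643 = 32.0970 − 23.7870 = 8.3100

$8.31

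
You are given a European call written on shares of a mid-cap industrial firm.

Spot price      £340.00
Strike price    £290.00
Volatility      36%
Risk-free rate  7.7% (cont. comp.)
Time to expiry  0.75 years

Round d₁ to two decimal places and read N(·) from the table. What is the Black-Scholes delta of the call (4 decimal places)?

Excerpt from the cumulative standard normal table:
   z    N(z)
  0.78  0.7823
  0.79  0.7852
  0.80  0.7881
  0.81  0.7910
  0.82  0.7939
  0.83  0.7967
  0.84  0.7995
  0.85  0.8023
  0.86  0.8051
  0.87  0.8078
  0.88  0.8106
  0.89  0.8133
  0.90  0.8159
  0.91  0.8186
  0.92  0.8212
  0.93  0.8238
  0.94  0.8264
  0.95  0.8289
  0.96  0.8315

0.8023

T = 0.75;  σ√T = 0.3118
ln(S/K) + (r + σ²/2)T = ln(340/290) + (0.077 + 0.36²/2)·0.75 = 0.1591 + 0.1063 = 0.2654
d₁ = 0.2654 / 0.3118 = 0.8513 → 0.85
N(d₁) = N(0.85) = 0.8023
Δ_call = N(d₁) = 0.8023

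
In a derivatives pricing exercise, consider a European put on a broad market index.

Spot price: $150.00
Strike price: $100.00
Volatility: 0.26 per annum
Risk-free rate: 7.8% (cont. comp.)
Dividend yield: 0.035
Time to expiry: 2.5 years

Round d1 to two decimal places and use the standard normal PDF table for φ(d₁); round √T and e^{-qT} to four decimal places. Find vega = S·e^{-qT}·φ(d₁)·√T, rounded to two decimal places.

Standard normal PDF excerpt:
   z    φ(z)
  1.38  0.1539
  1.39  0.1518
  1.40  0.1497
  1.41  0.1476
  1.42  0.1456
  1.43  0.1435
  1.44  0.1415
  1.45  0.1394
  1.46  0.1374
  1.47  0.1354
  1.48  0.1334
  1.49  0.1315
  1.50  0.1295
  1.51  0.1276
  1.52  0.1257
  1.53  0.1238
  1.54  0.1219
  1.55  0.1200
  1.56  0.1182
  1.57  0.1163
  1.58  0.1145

σ√T = 0.26·√2.5 = 0.4111
d₁ = [ln(150/100) + (0.078 − 0.035 + 0.26²/2)·2.5] / 0.4111 = [0.4055 + 0.1920] / 0.4111 = 1.4533 ⇒ 1.45
√T = √2.5 = 1.5811
φ(d₁) = φ(1.45) = 0.1394
e^(−qT) = e^(−0.035·2.5) = 0.9162
vega = S·e^(−qT)·φ(d₁)·√T = 150·0.9162·0.1394·1.5811 = 30.2903

30.29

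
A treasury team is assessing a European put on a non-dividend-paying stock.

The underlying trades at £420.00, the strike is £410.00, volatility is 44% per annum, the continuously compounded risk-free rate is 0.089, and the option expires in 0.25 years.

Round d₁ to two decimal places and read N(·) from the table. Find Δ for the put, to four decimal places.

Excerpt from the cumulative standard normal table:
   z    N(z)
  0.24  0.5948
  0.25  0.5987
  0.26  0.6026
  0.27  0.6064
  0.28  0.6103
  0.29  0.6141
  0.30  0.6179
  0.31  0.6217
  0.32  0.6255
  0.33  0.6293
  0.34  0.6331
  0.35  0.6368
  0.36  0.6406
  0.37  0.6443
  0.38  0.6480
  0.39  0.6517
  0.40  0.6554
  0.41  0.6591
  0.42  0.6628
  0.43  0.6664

σ√T = 0.44 × 0.5000 = 0.2200
ln(S/K) + (r + σ²/2)T = ln(420/410) + (0.089 + 0.44²/2)·0.25 = 0.0241 + 0.0464 = 0.0705
d₁ = 0.0705 / 0.2200 = 0.3207 which rounds to 0.32
N(d₁) = N(0.32) = 0.6255
Δ_put = N(d₁) − 1 = 0.6255 − 1 = -0.3745

-0.3745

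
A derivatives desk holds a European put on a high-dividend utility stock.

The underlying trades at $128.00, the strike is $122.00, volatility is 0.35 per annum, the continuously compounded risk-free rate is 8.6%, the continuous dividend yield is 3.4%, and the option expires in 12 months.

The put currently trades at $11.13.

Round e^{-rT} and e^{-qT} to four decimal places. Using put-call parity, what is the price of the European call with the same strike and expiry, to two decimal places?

$22.91

exp(−qT) = exp(−0.034·1) = 0.9666;  exp(−rT) = exp(−0.086·1) = 0.9176
Put-call parity: C − P = S·e^(−qT) − K·e^(−rT) = 128·0.9666 − 122·0.9176 = 123.7248 − 111.9472 = 11.7776
C = P + (C − P) = 11.13 + (11.7776) = 22.9076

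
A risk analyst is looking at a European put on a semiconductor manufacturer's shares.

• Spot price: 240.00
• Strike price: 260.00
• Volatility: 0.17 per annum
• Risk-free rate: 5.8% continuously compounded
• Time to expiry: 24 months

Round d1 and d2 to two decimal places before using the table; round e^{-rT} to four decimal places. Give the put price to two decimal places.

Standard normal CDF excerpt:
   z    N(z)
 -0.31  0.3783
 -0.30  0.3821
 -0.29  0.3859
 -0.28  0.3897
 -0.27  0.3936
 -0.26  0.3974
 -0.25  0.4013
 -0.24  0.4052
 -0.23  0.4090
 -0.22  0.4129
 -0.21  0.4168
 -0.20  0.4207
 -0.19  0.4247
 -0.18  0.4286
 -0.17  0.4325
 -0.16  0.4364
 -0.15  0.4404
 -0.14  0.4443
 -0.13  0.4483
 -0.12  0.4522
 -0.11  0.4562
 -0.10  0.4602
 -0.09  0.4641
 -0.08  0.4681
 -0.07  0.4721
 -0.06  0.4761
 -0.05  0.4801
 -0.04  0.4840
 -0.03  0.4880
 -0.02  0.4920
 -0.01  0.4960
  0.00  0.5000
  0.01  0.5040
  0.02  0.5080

σ√T = 0.17·√2 = 0.2404
d₁ = [ln(240/260) + (0.058 + 0.17²/2)·2] / 0.2404 = [-0.0800 + 0.1449] / 0.2404 = 0.2698 ≈ 0.27
d₂ = d₁ − σ√T = 0.2698 − 0.2404 = 0.0294 ≈ 0.03
e^(−rT) = e^(−0.058·2) = 0.8905
P = 260·0.8905·N(-0.03) − 240·N(-0.27) = 260·0.8905·0.4880 − 240·0.3936 = 112.9866 − 94.4640 = 18.5226

18.52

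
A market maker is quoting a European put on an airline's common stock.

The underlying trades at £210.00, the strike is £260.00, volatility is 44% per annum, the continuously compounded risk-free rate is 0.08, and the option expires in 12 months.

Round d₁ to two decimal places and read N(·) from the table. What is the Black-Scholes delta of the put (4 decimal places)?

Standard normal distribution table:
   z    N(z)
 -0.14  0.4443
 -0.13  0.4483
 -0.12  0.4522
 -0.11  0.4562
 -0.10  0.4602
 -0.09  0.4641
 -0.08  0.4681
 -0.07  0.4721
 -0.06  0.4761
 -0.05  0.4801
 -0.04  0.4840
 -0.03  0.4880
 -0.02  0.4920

σ√T = 0.44 × 1.0000 = 0.4400
d₁ = [ln(210/260) + (0.08 + 0.44²/2)·1] / 0.4400 = [-0.2136 + 0.1768] / 0.4400 = -0.0836 ≈ -0.08
N(d₁) = N(-0.08) = 0.4681
Δ_put = N(d₁) − 1 = 0.4681 − 1 = -0.5319

-0.5319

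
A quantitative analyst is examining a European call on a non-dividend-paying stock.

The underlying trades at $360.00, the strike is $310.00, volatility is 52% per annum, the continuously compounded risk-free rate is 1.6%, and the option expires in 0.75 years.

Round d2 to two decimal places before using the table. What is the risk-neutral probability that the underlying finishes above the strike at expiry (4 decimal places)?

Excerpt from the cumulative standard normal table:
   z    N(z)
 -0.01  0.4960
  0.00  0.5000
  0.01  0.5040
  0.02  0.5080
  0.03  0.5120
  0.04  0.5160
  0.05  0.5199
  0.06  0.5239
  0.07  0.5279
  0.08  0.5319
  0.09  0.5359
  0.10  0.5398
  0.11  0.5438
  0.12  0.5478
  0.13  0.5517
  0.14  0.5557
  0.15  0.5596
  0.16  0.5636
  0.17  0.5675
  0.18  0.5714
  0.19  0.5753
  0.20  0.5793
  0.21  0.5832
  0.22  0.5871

0.5517

σ√T = 0.52·√0.75 = 0.4503
d₁ = [ln(360/310) + (0.016 + 0.52²/2)·0.75] / 0.4503 = [0.1495 + 0.1134] / 0.4503 = 0.5839 which rounds to 0.58
d₂ = d₁ − σ√T = 0.5839 − 0.4503 = 0.1335 which rounds to 0.13
Pr(exercise) under Q = N(d₂) = 0.5517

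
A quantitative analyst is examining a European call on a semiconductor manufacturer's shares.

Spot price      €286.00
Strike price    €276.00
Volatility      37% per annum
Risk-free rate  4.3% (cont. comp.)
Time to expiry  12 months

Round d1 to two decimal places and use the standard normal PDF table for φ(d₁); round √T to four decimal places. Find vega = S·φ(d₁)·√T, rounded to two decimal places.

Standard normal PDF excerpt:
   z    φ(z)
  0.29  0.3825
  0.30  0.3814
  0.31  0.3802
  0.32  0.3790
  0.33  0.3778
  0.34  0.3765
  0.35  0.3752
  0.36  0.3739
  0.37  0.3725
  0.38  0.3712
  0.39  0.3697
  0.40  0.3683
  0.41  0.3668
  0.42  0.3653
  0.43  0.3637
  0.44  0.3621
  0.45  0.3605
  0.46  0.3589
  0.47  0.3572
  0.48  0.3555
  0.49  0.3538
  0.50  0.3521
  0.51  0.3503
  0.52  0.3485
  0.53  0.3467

105.33

σ√T = 0.37·√1 = 0.3700
d₁ = [ln(286/276) + (0.043 + ½·0.37²)·1] / (σ√T) = (0.0356 + 0.1114) / 0.3700 = 0.3974 → 0.40
√T = √1 = 1.0000
φ(d₁) = φ(0.40) = 0.3683
vega = S·φ(d₁)·√T = 286·0.3683·1.0000 = 105.3338
(The put has the same vega.)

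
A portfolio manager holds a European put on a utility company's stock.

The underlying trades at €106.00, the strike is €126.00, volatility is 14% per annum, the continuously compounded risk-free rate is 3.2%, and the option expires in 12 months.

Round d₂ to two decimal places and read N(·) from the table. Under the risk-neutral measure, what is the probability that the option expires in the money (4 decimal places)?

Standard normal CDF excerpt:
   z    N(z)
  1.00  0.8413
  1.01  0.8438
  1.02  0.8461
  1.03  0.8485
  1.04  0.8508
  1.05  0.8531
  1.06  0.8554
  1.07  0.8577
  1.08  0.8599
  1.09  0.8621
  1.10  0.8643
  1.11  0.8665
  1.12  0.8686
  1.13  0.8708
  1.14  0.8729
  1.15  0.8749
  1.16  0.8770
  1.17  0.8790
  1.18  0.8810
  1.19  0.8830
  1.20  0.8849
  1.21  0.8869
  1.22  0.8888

σ√T = 0.14 × 1.0000 = 0.1400
d₁ = [ln(106/126) + (0.032 + 0.14²/2)·1] / 0.1400 = [-0.1728 + 0.0418] / 0.1400 = -0.9360 which rounds to -0.94
d₂ = d₁ − σ√T = -0.9360 − 0.1400 = -1.0760 which rounds to -1.08
Pr(exercise) under Q = N(−d₂) = N(1.08) = 0.8599

0.8599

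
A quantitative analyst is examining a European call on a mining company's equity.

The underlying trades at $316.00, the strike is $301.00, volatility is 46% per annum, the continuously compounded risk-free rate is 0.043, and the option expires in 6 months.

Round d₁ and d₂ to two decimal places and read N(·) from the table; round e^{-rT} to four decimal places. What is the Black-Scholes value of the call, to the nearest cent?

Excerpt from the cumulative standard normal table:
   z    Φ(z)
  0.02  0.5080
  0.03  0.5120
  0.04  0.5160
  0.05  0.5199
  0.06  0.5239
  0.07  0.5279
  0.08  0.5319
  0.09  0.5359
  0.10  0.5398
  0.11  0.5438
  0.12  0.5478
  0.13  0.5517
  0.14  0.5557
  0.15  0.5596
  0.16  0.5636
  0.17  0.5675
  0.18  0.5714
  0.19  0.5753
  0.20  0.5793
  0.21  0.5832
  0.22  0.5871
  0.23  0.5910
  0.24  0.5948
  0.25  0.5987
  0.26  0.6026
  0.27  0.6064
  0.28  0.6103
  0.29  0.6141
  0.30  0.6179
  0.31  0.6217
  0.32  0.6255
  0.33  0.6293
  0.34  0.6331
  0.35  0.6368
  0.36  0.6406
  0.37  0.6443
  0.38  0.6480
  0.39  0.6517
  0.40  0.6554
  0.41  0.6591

σ√T = 0.46·√0.5 = 0.3253
d₁ = [ln(316/301) + (0.043 + 0.46²/2)·0.5] / 0.3253 = [0.0486 + 0.0744] / 0.3253 = 0.3782 → 0.38
d₂ = d₁ − σ√T = 0.3782 − 0.3253 = 0.0530 → 0.05
exp(−rT) = exp(−0.043·0.5) = 0.9787
N(d₁) = N(0.38) = 0.6480;  N(d₂) = N(0.05) = 0.5199
C = 316·0.6480 − 301·0.9787·0.5199 = 204.7680 − 153.1567 = 51.6113

$51.61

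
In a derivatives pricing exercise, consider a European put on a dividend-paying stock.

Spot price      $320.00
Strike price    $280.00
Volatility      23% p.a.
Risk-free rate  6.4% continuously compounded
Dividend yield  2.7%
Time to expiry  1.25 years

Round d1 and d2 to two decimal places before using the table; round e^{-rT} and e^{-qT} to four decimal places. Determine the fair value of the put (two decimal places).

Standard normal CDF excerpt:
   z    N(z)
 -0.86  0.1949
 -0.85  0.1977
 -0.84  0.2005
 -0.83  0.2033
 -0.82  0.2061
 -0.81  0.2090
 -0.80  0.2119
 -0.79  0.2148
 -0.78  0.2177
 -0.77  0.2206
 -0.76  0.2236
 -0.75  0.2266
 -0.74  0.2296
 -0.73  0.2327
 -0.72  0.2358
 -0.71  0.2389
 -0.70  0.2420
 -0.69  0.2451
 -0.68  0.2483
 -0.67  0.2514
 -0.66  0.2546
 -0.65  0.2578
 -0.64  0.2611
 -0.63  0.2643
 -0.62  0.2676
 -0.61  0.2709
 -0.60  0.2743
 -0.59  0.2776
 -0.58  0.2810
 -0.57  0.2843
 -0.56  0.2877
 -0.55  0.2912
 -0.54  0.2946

$10.59

σ√T = 0.23 × 1.1180 = 0.2571
d₁ = [ln(320/280) + (0.064 − 0.027 + 0.23²/2)·1.25] / 0.2571 = [0.1335 + 0.0793] / 0.2571 = 0.8277 ≈ 0.83
d₂ = d₁ − σ√T = 0.8277 − 0.2571 = 0.5706 ≈ 0.57
exp(−qT) = exp(−0.027·1.25) = 0.9668;  exp(−rT) = exp(−0.064·1.25) = 0.9231
N(−d₂) = N(-0.57) = 0.2843;  N(−d₁) = N(-0.83) = 0.2033
P = 280·0.9231·0.2843 − 320·0.9668·0.2033 = 73.4825 − 62.8961 = 10.5863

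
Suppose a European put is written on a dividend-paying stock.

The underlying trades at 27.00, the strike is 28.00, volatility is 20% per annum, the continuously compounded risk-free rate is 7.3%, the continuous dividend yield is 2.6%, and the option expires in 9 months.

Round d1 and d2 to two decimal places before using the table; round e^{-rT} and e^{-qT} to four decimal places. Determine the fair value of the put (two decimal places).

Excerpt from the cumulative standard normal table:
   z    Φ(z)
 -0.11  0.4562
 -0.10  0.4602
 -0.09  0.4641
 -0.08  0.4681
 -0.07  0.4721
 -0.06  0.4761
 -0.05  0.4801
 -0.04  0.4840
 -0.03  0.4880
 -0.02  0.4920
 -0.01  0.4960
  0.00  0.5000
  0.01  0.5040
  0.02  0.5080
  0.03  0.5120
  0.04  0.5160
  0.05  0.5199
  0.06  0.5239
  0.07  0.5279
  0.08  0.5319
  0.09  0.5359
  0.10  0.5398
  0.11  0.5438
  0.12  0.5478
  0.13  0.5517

1.81

σ√T = 0.2·√0.75 = 0.1732
d₁ = [ln(27/28) + (0.073 − 0.026 + ½·0.2²)·0.75] / (σ√T) = (-0.0364 + 0.0503) / 0.1732 = 0.0801 ⇒ 0.08
d₂ = 0.0801 − 0.1732 = -0.0931 ⇒ -0.09
e^(−qT) = e^(−0.026·0.75) = 0.9807;  e^(−rT) = e^(−0.073·0.75) = 0.9467
N(−d₂) = N(0.09) = 0.5359;  N(−d₁) = N(-0.08) = 0.4681
P = 28·0.9467·0.5359 − 27·0.9807·0.4681 = 14.2054 − 12.3948 = 1.8106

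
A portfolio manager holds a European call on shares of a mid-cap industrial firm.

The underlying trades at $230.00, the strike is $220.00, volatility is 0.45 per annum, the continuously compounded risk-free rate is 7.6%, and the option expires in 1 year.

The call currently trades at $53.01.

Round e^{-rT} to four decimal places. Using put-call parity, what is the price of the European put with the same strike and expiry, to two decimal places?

$26.91

exp(−rT) = exp(−0.076·1) = 0.9268
Put-call parity: C − P = S − K·e^(−rT) = 230 − 220·0.9268 = 230 − 203.8960 = 26.1040
P = C − (C − P) = 53.01 − (26.1040) = 26.9060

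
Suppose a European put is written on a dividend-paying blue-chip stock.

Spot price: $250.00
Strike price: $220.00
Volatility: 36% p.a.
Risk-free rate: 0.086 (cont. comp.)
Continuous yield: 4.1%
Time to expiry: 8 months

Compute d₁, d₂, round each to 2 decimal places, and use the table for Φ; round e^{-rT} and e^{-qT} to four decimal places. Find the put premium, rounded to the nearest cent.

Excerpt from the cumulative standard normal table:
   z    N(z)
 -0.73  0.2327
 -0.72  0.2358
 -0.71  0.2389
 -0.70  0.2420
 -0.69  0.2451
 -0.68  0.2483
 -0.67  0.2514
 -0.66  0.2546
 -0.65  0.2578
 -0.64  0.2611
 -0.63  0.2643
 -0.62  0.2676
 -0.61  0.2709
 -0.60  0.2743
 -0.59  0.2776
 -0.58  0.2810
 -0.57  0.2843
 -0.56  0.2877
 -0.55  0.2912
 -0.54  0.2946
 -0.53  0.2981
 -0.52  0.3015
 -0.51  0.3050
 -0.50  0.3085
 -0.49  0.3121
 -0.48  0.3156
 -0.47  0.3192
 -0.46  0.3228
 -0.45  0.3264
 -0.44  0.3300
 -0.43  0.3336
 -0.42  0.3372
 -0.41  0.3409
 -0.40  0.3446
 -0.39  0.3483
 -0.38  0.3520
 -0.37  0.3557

σ√T = 0.36 × 0.8165 = 0.2939
d₁ = [ln(250/220) + (0.086 − 0.041 + 0.36²/2)·0.6667] / 0.2939 = [0.1278 + 0.0732] / 0.2939 = 0.6839 ≈ 0.68
d₂ = d₁ − σ√T = 0.6839 − 0.2939 = 0.3900 ≈ 0.39
e^(−qT) = e^(−0.041·0.6667) = 0.9730;  e^(−rT) = e^(−0.086·0.6667) = 0.9443
N(−d₂) = N(-0.39) = 0.3483;  N(−d₁) = N(-0.68) = 0.2483
P = 220·0.9443·0.3483 − 250·0.9730·0.2483 = 72.3579 − 60.3990 = 11.9590

$11.96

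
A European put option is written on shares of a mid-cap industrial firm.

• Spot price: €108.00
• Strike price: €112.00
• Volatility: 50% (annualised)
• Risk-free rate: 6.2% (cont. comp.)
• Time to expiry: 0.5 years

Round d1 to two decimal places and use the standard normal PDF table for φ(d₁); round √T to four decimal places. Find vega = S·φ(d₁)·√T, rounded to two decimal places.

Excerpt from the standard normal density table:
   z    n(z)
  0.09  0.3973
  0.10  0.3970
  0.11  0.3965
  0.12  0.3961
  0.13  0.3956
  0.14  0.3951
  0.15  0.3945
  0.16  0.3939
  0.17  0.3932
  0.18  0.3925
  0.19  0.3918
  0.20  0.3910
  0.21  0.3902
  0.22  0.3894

σ√T = 0.5 × 0.7071 = 0.3536
d₁ = [ln(108/112) + (0.062 + 0.5²/2)·0.5] / 0.3536 = [-0.0364 + 0.0935] / 0.3536 = 0.1616 → 0.16
√T = √0.5 = 0.7071
φ(d₁) = φ(0.16) = 0.3939
vega = S·φ(d₁)·√T = 108·0.3939·0.7071 = 30.0809

30.08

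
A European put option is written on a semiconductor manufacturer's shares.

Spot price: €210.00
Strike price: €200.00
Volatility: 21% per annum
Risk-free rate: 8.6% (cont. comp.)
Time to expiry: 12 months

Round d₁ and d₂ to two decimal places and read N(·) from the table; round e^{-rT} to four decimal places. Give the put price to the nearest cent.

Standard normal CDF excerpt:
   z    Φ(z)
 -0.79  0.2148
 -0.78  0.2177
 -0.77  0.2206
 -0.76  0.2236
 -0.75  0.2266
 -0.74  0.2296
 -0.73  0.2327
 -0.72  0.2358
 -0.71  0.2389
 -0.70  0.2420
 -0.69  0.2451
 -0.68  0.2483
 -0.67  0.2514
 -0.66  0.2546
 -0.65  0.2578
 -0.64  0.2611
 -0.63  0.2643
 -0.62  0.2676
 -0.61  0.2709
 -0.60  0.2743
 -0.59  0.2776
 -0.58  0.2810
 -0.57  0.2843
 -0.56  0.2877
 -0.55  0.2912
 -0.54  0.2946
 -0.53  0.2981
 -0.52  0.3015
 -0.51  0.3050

σ√T = 0.21·√1 = 0.2100
d₁ = [ln(210/200) + (0.086 + 0.21²/2)·1] / 0.2100 = [0.0488 + 0.1080] / 0.2100 = 0.7469 ≈ 0.75
d₂ = d₁ − σ√T = 0.7469 − 0.2100 = 0.5369 ≈ 0.54
exp(−rT) = exp(−0.086·1) = 0.9176
P = 200·0.9176·N(-0.54) − 210·N(-0.75) = 200·0.9176·0.2946 − 210·0.2266 = 54.0650 − 47.5860 = 6.4790

€6.48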